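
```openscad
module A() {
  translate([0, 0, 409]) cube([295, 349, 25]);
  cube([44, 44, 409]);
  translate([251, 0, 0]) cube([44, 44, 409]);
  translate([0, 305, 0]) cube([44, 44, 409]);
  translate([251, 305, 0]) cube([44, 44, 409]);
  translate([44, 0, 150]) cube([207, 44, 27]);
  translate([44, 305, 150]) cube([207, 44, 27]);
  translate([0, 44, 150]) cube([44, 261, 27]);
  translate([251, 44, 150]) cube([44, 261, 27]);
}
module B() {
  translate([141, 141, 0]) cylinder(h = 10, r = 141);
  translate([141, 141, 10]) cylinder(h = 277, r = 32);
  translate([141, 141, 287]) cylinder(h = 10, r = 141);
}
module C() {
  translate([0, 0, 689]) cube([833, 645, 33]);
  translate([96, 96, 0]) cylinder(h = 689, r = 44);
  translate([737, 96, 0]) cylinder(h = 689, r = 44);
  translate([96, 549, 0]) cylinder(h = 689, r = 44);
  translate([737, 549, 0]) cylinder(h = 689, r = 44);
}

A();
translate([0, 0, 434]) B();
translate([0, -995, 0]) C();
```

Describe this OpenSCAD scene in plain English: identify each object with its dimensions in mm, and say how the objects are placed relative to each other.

A is a four-legged stool. The seat is a 295×349×25 mm slab whose top surface is at z = 434 mm; four square legs, each 44×44 mm in cross-section, run from the floor (z = 0) to the underside of the seat, each flush with a corner of the seat. Four stretchers, 44 mm wide and 27 mm tall, connect adjacent legs with their undersides at z = 150 mm, each running between the inner faces of the legs it joins and aligned with the legs' outer faces on the other axis.

B is a spool: two coaxial disc flanges of radius 141 mm and thickness 10 mm, joined by a core cylinder of radius 32 mm and height 277 mm. The lower flange rests on z = 0 and the three cylinders share a vertical axis.

C is a table: top 833 mm (x) × 645 mm (y), 33 mm thick, upper face at z = 722 mm, on four round legs of 88 mm diameter, each leg's bounding box inset 52 mm from the nearest pair of top edges, running from z = 0 to the bottom of the top.

The spool is on top of the stool. The table is on the floor beside the stool on its −y side.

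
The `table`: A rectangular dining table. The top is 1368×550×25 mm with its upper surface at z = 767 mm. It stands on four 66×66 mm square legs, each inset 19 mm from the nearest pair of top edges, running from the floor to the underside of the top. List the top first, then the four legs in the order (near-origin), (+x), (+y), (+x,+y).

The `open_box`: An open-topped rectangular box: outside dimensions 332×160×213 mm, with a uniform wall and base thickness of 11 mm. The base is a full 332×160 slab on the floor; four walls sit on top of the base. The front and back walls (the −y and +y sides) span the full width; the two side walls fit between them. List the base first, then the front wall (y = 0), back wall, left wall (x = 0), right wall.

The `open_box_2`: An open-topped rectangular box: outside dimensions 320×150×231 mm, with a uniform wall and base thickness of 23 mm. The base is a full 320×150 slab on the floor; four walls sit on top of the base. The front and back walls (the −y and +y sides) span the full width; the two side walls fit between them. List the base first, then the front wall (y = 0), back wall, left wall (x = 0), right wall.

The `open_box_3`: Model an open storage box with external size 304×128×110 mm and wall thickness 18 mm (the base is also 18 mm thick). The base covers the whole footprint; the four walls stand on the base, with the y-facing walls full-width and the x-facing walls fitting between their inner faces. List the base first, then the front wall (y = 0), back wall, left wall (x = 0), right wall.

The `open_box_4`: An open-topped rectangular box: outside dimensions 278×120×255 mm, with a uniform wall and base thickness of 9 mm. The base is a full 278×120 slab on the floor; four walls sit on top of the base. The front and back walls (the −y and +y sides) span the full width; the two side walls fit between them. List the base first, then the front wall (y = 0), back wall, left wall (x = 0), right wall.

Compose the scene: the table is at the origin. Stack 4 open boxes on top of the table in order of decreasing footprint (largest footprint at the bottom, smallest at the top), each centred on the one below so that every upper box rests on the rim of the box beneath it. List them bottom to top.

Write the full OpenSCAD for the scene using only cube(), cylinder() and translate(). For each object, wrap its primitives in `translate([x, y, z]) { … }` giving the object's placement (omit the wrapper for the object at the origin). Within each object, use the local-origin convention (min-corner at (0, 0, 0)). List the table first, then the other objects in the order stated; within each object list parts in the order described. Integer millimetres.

translate([0, 0, 742]) cube([1368, 550, 25]);
translate([19, 19, 0]) cube([66, 66, 742]);
translate([1283, 19, 0]) cube([66, 66, 742]);
translate([19, 465, 0]) cube([66, 66, 742]);
translate([1283, 465, 0]) cube([66, 66, 742]);
translate([518, 195, 767]) {
  cube([332, 160, 11]);
  translate([0, 0, 11]) cube([332, 11, 202]);
  translate([0, 149, 11]) cube([332, 11, 202]);
  translate([0, 11, 11]) cube([11, 138, 202]);
  translate([321, 11, 11]) cube([11, 138, 202]);
}
translate([524, 200, 980]) {
  cube([320, 150, 23]);
  translate([0, 0, 23]) cube([320, 23, 208]);
  translate([0, 127, 23]) cube([320, 23, 208]);
  translate([0, 23, 23]) cube([23, 104, 208]);
  translate([297, 23, 23]) cube([23, 104, 208]);
}
translate([532, 211, 1211]) {
  cube([304, 128, 18]);
  translate([0, 0, 18]) cube([304, 18, 92]);
  translate([0, 110, 18]) cube([304, 18, 92]);
  translate([0, 18, 18]) cube([18, 92, 92]);
  translate([286, 18, 18]) cube([18, 92, 92]);
}
translate([545, 215, 1321]) {
  cube([278, 120, 9]);
  translate([0, 0, 9]) cube([278, 9, 246]);
  translate([0, 111, 9]) cube([278, 9, 246]);
  translate([0, 9, 9]) cube([9, 102, 246]);
  translate([269, 9, 9]) cube([9, 102, 246]);
}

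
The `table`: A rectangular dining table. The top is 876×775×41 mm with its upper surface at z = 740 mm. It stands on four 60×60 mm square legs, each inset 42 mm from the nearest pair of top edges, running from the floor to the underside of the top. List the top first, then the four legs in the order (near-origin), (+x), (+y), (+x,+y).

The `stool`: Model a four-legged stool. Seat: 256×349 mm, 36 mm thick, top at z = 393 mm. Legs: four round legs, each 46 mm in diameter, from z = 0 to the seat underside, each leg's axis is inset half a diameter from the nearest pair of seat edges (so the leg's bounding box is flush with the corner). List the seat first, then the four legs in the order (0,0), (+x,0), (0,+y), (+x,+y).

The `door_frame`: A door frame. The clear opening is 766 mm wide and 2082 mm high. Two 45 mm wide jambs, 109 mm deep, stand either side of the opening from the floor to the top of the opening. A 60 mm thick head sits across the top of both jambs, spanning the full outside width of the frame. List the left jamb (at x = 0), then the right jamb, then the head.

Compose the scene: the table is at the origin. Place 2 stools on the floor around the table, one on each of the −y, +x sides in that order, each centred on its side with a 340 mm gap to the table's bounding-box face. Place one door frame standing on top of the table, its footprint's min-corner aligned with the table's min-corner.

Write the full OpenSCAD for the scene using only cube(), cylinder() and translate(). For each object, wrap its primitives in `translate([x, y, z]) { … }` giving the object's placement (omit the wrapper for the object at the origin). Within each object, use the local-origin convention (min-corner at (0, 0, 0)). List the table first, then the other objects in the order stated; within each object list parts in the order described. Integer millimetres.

translate([0, 0, 699]) cube([876, 775, 41]);
translate([42, 42, 0]) cube([60, 60, 699]);
translate([774, 42, 0]) cube([60, 60, 699]);
translate([42, 673, 0]) cube([60, 60, 699]);
translate([774, 673, 0]) cube([60, 60, 699]);
translate([310, -689, 0]) {
  translate([0, 0, 357]) cube([256, 349, 36]);
  translate([23, 23, 0]) cylinder(h = 357, r = 23);
  translate([233, 23, 0]) cylinder(h = 357, r = 23);
  translate([23, 326, 0]) cylinder(h = 357, r = 23);
  translate([233, 326, 0]) cylinder(h = 357, r = 23);
}
translate([1216, 213, 0]) {
  translate([0, 0, 357]) cube([256, 349, 36]);
  translate([23, 23, 0]) cylinder(h = 357, r = 23);
  translate([233, 23, 0]) cylinder(h = 357, r = 23);
  translate([23, 326, 0]) cylinder(h = 357, r = 23);
  translate([233, 326, 0]) cylinder(h = 357, r = 23);
}
translate([0, 0, 740]) {
  cube([45, 109, 2082]);
  translate([811, 0, 0]) cube([45, 109, 2082]);
  translate([0, 0, 2082]) cube([856, 109, 60]);
}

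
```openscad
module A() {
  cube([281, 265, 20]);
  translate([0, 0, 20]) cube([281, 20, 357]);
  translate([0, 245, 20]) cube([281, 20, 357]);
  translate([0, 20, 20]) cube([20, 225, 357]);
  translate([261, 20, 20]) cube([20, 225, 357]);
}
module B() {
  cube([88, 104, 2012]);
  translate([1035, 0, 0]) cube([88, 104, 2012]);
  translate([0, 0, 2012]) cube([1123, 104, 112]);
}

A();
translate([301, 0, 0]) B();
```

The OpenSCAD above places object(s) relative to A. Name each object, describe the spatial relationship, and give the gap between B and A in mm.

The door frame's nearest face is 20 mm from the open box's +x face.

A is an open box. B is a door frame. The door frame is on the floor beside the open box on its +x side. The gap between the door frame and the open box is 20 mm.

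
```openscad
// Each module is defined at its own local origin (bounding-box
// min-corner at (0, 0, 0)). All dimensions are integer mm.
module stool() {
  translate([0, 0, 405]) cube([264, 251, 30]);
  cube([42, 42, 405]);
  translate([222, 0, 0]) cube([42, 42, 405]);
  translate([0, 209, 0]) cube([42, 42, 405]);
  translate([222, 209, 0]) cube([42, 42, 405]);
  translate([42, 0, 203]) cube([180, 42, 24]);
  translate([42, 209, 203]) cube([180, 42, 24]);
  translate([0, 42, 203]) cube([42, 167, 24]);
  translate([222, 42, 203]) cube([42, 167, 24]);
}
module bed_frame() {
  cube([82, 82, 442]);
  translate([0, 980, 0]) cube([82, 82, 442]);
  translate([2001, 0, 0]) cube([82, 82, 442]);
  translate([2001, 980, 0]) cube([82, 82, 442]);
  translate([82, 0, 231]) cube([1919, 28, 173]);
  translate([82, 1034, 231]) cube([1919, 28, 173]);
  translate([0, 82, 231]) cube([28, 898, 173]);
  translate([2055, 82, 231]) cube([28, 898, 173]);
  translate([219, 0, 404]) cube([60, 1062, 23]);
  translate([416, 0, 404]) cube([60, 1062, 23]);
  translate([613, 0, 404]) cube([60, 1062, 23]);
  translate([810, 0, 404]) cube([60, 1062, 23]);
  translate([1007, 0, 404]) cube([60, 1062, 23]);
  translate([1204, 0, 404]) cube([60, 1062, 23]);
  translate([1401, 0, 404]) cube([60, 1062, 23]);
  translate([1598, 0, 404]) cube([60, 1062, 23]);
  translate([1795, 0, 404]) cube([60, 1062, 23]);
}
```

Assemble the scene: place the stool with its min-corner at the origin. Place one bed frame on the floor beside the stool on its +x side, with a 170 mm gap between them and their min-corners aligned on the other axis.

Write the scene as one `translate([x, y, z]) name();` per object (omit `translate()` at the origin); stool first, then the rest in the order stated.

stool();
translate([434, 0, 0]) bed_frame();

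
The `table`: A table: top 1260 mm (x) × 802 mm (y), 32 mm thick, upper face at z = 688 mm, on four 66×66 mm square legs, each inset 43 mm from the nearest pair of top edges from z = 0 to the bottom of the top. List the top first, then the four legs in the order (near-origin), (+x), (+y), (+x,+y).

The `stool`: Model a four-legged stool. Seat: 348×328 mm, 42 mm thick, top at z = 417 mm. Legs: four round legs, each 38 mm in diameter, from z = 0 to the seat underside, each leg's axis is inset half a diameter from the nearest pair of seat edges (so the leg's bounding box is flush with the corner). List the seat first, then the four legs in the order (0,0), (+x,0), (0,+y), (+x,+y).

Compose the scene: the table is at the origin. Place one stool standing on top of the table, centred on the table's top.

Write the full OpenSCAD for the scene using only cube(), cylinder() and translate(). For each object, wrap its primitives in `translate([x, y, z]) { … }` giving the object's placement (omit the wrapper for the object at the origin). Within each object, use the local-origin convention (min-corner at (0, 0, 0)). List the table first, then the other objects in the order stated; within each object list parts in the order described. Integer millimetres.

translate([0, 0, 656]) cube([1260, 802, 32]);
translate([43, 43, 0]) cube([66, 66, 656]);
translate([1151, 43, 0]) cube([66, 66, 656]);
translate([43, 693, 0]) cube([66, 66, 656]);
translate([1151, 693, 0]) cube([66, 66, 656]);
translate([456, 237, 688]) {
  translate([0, 0, 375]) cube([348, 328, 42]);
  translate([19, 19, 0]) cylinder(h = 375, r = 19);
  translate([329, 19, 0]) cylinder(h = 375, r = 19);
  translate([19, 309, 0]) cylinder(h = 375, r = 19);
  translate([329, 309, 0]) cylinder(h = 375, r = 19);
}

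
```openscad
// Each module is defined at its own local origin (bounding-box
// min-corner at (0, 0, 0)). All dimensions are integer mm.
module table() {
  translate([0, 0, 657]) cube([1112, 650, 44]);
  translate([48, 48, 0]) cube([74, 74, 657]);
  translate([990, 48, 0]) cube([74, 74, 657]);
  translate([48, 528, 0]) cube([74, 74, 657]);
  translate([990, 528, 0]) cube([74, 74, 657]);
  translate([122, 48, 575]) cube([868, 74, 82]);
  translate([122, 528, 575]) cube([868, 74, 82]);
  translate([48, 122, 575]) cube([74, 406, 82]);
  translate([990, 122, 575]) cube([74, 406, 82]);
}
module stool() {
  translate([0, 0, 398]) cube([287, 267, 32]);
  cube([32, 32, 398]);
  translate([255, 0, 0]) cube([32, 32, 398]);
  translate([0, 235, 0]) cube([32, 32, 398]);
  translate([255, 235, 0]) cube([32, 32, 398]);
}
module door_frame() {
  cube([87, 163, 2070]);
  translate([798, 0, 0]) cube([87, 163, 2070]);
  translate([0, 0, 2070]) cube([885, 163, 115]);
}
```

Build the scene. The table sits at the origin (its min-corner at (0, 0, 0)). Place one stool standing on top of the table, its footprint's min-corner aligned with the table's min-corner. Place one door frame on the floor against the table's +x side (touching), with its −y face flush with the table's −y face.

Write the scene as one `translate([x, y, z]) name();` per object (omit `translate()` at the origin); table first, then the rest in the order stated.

table();
translate([0, 0, 701]) stool();
translate([1112, 0, 0]) door_frame();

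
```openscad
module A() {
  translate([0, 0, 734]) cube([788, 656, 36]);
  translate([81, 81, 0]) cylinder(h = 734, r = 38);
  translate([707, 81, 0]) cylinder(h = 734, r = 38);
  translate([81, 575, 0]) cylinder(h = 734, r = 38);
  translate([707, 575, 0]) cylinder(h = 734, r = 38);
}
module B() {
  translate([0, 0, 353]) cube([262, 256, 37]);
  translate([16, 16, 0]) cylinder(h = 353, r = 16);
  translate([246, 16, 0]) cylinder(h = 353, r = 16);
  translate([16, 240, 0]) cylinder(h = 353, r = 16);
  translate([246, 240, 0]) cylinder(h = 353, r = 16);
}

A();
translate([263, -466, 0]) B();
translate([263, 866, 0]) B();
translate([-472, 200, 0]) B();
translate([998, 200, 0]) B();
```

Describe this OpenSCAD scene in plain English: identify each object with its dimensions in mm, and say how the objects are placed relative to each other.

A is a table: top 788 mm (x) × 656 mm (y), 36 mm thick, upper face at z = 770 mm, on four round legs of 76 mm diameter, each leg's bounding box inset 43 mm from the nearest pair of top edges, running from z = 0 to the bottom of the top.

B is a simple wooden stool: a rectangular seat 262 mm (x) by 256 mm (y), 37 mm thick, top face at z = 390 mm, on four round legs, each 32 mm in diameter. The legs rest on z = 0, each leg's axis is inset half a diameter from the nearest pair of seat edges (so the leg's bounding box is flush with the corner).

Four stools sit around the table at the −y, +y, −x, +x sides.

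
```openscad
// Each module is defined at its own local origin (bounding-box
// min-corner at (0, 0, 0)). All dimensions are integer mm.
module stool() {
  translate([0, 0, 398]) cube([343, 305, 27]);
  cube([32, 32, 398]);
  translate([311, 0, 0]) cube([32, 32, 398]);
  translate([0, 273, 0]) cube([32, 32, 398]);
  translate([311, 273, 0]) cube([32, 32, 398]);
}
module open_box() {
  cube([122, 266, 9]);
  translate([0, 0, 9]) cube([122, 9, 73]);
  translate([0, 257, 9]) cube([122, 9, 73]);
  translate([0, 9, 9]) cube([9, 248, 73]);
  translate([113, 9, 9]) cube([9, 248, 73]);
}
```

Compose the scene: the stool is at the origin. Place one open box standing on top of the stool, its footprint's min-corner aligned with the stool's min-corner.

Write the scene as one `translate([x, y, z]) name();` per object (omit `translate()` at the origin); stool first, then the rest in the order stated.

stool();
translate([0, 0, 425]) open_box();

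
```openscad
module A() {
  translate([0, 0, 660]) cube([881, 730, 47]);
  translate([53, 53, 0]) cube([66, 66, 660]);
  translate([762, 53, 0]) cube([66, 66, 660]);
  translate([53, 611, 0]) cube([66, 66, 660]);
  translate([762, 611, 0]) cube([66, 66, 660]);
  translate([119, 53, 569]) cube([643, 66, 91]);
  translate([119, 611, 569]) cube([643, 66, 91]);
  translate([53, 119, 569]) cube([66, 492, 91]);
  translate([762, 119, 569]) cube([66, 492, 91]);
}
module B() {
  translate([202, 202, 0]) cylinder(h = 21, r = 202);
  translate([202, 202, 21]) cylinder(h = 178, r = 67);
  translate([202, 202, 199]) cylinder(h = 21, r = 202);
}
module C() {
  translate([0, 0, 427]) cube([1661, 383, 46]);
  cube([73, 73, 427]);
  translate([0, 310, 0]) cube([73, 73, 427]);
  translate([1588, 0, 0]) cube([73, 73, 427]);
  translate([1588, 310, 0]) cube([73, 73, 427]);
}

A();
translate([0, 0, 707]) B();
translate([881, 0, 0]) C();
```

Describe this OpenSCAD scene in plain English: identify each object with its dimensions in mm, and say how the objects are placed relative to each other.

A is a table with a 881×730 mm rectangular top, 47 mm thick, top surface at z = 707 mm, supported by four 66×66 mm square legs, each inset 53 mm from the nearest pair of top edges, running from the floor. Four apron rails, 66 mm thick and 91 mm tall, run between adjacent legs with their top edges flush with the underside of the top and their outer faces flush with the legs' outer faces.

B is a spool: two coaxial disc flanges of radius 202 mm and thickness 21 mm, joined by a core cylinder of radius 67 mm and height 178 mm. The lower flange rests on z = 0 and the three cylinders share a vertical axis.

C is a bench: a 1661×383 mm seat slab, 46 mm thick, top at z = 473 mm, on four 73×73 mm square legs flush with the seat corners and standing on z = 0.

The spool is on top of the table. The bench is against the table's +x side, with their −y faces flush.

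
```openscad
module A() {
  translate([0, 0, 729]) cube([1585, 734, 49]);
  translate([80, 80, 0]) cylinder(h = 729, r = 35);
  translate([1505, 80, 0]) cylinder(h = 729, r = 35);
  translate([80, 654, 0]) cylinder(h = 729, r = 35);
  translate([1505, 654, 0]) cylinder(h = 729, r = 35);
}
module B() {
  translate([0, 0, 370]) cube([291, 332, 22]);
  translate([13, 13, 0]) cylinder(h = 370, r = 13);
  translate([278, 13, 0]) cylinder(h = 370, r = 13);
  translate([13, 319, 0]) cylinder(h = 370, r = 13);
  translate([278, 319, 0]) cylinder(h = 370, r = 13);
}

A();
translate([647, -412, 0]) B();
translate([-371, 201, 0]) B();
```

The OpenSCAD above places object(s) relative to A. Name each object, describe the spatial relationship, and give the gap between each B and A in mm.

A is a table. B is a stool. Two stools sit around the table at the −y, −x sides. The gap between each stool and the table is 80 mm.

Each stool's nearest face is 80 mm from the table's bounding box.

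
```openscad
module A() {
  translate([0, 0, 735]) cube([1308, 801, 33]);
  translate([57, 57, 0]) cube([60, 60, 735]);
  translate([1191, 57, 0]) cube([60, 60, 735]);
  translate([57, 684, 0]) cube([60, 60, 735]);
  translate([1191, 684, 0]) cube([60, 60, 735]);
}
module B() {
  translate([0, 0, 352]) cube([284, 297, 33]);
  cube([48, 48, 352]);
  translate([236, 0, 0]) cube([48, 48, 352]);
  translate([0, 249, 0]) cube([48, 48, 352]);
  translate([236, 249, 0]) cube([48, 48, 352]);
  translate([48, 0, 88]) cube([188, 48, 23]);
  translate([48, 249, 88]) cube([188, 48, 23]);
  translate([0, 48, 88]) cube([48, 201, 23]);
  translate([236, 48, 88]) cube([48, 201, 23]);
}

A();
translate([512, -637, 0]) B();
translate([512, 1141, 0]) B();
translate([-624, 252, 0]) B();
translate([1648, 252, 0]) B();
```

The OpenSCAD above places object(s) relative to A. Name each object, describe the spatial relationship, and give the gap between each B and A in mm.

A is a table. B is a stool. Four stools sit around the table at the −y, +y, −x, +x sides. The gap between each stool and the table is 340 mm.

Each stool's nearest face is 340 mm from the table's bounding box.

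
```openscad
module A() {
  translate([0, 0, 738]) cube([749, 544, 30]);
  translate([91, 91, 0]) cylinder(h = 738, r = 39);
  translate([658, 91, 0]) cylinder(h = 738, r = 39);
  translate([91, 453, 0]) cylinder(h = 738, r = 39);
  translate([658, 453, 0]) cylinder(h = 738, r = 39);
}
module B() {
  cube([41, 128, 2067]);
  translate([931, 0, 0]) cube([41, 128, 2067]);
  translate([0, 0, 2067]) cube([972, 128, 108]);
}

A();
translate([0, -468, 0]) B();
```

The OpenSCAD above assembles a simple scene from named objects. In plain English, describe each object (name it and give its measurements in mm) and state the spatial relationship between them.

A is a table: top 749 mm (x) × 544 mm (y), 30 mm thick, upper face at z = 768 mm, on four round legs of 78 mm diameter, each leg's bounding box inset 52 mm from the nearest pair of top edges, running from z = 0 to the bottom of the top.

B is a door frame. The clear opening is 890 mm wide and 2067 mm high. Two 41 mm wide jambs, 128 mm deep, stand either side of the opening from the floor to the top of the opening. A 108 mm thick head sits across the top of both jambs, spanning the full outside width of the frame.

The door frame is on the floor beside the table on its −y side.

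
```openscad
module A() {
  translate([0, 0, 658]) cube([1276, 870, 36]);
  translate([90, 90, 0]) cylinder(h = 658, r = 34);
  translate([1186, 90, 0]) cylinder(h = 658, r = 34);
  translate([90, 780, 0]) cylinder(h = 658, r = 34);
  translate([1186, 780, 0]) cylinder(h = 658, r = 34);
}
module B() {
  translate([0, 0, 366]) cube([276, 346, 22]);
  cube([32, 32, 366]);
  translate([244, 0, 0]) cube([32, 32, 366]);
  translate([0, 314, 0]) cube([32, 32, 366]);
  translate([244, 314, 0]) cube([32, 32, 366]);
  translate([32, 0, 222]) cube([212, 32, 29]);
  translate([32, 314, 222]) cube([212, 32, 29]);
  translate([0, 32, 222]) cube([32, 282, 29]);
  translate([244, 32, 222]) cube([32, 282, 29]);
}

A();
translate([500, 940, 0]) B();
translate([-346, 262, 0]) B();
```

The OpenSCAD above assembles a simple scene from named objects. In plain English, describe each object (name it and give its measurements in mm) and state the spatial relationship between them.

A is a rectangular dining table. The top is 1276×870×36 mm with its upper surface at z = 694 mm. It stands on four round legs of 68 mm diameter, each leg's bounding box inset 56 mm from the nearest pair of top edges, running from the floor to the underside of the top.

B is a four-legged stool. The seat is 276×346 mm, 22 mm thick, top at z = 388 mm. It stands on four square legs, each 32×32 mm in cross-section, from z = 0 to the seat underside, each flush with a corner of the seat. Four stretchers, 32 mm wide and 29 mm tall, connect adjacent legs with their undersides at z = 222 mm, each running between the inner faces of the legs it joins and aligned with the legs' outer faces on the other axis.

Two stools sit around the table at the +y, −x sides.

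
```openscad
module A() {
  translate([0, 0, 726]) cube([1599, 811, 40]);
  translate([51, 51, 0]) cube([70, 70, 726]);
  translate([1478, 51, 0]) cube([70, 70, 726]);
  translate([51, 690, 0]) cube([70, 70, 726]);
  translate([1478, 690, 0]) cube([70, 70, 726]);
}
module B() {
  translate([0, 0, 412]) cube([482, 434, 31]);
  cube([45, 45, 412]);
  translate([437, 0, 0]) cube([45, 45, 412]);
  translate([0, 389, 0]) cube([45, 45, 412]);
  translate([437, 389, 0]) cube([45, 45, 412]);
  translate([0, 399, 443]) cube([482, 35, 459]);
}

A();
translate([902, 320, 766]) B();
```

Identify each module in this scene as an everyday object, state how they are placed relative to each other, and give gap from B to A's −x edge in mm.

The chair's min-x is at 902; the table's min-x is 0; gap = 902 mm.

A is a table. B is a chair. The chair is on top of the table. The gap from the chair to the table's −x edge is 902 mm.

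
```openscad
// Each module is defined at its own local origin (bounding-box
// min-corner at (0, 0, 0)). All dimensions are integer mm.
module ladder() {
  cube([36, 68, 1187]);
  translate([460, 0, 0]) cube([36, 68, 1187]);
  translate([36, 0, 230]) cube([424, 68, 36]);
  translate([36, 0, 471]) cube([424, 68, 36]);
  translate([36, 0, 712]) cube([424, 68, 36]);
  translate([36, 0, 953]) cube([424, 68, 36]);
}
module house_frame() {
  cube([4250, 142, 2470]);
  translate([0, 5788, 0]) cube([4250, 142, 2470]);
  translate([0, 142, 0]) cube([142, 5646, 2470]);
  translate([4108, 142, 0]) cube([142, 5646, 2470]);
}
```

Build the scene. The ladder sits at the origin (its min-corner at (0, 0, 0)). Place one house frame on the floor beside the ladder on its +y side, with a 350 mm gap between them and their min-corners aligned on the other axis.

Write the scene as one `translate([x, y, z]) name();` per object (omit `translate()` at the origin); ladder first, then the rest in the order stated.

ladder();
translate([0, 418, 0]) house_frame();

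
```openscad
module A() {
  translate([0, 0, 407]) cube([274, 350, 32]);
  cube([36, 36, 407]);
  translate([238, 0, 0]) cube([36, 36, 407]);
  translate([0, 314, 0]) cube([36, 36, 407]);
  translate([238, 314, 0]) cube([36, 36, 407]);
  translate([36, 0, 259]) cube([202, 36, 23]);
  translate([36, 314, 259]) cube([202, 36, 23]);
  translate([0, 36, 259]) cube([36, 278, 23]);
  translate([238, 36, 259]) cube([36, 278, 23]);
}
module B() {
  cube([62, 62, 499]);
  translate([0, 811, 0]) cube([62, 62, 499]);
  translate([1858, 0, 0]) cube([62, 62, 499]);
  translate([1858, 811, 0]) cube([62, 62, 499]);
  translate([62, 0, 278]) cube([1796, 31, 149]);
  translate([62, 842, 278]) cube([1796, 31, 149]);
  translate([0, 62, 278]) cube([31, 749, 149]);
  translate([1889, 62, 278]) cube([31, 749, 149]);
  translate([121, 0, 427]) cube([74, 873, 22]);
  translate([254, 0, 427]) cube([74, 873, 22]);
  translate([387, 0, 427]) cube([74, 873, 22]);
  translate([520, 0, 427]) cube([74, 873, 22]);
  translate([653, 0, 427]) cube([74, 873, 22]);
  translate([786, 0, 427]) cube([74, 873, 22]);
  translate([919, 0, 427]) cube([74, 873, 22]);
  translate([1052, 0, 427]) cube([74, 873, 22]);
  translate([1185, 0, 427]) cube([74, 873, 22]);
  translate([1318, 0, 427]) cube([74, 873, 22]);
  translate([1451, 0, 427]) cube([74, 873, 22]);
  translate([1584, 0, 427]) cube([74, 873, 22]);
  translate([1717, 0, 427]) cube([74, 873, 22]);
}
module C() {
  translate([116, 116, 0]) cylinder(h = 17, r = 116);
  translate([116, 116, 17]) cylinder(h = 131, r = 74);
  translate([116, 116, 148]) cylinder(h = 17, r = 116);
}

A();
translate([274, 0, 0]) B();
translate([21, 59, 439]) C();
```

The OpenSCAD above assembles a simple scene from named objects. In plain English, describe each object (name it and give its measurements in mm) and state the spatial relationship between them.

A is a simple wooden stool: a rectangular seat 274 mm (x) by 350 mm (y), 32 mm thick, top face at z = 439 mm, on four square legs, each 36×36 mm in cross-section. The legs rest on z = 0, each flush with a corner of the seat. Four stretchers, 36 mm wide and 23 mm tall, connect adjacent legs with their undersides at z = 259 mm, each running between the inner faces of the legs it joins and aligned with the legs' outer faces on the other axis.

B is a bed frame 1920 mm long (x) by 873 mm wide (y). Four 62×62 mm corner posts, 499 mm tall, at the corners of the footprint. Four rails of 31 mm thickness and 149 mm height run between adjacent posts with their undersides at z = 278 mm, their outer faces flush with the outside of the frame (the two x-running rails run between the posts' inner faces; the two y-running rails run between the posts' inner faces). 13 slats, each 74 mm wide (x) and 22 mm thick, lie across the top of the two x-running rails, running the full 873 mm width of the frame in y; the slats are evenly spaced along x between the inner faces of the end posts with equal gaps (rounded down to the nearest mm) at the −x end and between each pair — any rounding remainder accumulates at the +x end.

C is a spool: two coaxial disc flanges of radius 116 mm and thickness 17 mm, joined by a core cylinder of radius 74 mm and height 131 mm. The lower flange rests on z = 0 and the three cylinders share a vertical axis.

The bed frame is against the stool's +x side, with their −y faces flush. The spool is on top of the stool, centred.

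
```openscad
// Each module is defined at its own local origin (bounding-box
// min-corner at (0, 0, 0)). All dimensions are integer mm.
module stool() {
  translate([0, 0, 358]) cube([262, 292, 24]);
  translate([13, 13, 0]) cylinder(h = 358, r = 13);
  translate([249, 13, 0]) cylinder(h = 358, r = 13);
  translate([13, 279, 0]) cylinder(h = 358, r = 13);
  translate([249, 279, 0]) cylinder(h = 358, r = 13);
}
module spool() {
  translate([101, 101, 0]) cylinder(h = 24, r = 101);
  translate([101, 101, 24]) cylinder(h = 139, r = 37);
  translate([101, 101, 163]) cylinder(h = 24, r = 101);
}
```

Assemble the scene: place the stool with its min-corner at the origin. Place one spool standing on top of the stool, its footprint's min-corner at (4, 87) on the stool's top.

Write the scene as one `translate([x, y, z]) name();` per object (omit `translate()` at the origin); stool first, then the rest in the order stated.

stool();
translate([4, 87, 382]) spool();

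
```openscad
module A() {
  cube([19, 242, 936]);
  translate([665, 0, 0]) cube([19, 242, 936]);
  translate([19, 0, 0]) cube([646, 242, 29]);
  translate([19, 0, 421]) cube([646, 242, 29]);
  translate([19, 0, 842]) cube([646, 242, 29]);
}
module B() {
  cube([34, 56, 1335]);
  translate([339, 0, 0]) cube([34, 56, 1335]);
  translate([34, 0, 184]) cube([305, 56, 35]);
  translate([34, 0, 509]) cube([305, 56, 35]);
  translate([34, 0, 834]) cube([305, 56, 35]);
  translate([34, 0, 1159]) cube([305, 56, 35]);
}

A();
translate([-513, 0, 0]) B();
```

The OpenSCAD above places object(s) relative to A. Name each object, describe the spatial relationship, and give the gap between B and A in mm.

The ladder's nearest face is 140 mm from the bookshelf's −x face.

A is a bookshelf. B is a ladder. The ladder is on the floor beside the bookshelf on its −x side. The gap between the ladder and the bookshelf is 140 mm.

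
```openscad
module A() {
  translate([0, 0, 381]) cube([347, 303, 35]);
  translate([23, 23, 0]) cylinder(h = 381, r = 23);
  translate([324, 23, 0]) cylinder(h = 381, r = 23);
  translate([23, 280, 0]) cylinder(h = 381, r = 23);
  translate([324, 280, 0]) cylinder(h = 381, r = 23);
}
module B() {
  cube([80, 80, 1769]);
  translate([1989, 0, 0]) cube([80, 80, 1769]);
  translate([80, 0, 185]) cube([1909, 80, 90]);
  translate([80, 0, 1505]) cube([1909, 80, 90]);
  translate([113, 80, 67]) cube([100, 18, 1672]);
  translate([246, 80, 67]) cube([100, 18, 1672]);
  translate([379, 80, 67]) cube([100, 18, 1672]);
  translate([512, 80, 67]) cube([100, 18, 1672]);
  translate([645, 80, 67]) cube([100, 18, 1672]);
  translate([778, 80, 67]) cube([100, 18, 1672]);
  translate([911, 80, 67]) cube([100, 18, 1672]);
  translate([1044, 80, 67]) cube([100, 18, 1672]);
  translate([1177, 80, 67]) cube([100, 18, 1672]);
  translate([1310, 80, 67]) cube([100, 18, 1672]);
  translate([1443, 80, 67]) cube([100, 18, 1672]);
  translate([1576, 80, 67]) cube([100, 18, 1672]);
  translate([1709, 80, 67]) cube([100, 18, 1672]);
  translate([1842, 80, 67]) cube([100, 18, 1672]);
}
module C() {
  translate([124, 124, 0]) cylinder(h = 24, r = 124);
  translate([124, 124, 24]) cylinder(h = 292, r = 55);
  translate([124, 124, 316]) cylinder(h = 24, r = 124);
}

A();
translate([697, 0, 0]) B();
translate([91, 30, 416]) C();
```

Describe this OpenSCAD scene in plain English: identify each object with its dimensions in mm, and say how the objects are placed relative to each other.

A is a simple wooden stool: a rectangular seat 347 mm (x) by 303 mm (y), 35 mm thick, top face at z = 416 mm, on four round legs, each 46 mm in diameter. The legs rest on z = 0, each leg's axis is inset half a diameter from the nearest pair of seat edges (so the leg's bounding box is flush with the corner).

B is a fence section. Two 80×80 mm posts, 1769 mm tall, stand on the floor with a clear span of 1909 mm between their inner faces. Two horizontal rails of 80×90 mm section span the gap between the posts with their undersides at z = 185 mm and z = 1505 mm, flush with the posts' −y face. 14 pickets, each 100 mm wide, 18 mm thick and 1672 mm tall, are fixed to the +y face of the rails with their bottoms at z = 67 mm, evenly spaced across the span with equal gaps (rounded down to the nearest mm) at the −x end and between each pair — any rounding remainder accumulates at the +x end.

C is a spool: two coaxial disc flanges of radius 124 mm and thickness 24 mm, joined by a core cylinder of radius 55 mm and height 292 mm. The lower flange rests on z = 0 and the three cylinders share a vertical axis.

The fence section is on the floor beside the stool on its +x side. The spool is on top of the stool.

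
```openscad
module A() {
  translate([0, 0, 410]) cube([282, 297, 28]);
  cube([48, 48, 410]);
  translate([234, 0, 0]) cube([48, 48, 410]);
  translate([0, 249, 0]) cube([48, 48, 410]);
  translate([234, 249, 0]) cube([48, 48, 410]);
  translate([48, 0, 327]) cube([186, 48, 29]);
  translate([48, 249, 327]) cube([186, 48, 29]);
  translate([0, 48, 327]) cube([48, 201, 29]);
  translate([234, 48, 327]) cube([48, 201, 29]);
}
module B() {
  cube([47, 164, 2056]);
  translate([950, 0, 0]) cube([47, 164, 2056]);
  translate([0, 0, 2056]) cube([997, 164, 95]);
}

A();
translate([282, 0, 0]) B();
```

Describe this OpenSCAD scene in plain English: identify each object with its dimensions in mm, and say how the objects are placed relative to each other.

A is a four-legged stool. The seat is a 282×297×28 mm slab whose top surface is at z = 438 mm; four square legs, each 48×48 mm in cross-section, run from the floor (z = 0) to the underside of the seat, each flush with a corner of the seat. Four stretchers, 48 mm wide and 29 mm tall, connect adjacent legs with their undersides at z = 327 mm, each running between the inner faces of the legs it joins and aligned with the legs' outer faces on the other axis.

B is a rectangular door frame: two vertical jambs of 47×164 mm section, 2056 mm tall, with a clear opening 903 mm wide between their inner faces. A header 95 mm tall and 164 mm deep lies on top of the jambs and spans the full outside width.

The door frame is against the stool's +x side, with their −y faces flush.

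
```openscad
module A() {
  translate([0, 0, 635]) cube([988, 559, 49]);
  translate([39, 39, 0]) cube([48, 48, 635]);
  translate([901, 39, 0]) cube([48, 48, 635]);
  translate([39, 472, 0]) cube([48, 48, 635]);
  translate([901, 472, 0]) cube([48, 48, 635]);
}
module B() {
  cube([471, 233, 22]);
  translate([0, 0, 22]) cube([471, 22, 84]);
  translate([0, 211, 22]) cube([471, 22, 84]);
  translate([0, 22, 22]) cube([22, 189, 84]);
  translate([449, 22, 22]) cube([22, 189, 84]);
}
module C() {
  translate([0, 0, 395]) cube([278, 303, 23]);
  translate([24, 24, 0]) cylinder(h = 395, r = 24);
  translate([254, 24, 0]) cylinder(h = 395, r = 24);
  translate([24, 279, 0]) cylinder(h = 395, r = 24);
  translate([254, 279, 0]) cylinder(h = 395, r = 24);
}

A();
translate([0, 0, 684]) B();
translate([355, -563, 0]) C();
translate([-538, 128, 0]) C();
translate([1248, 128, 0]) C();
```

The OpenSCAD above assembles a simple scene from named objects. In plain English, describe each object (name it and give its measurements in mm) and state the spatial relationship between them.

A is a rectangular dining table. The top is 988×559×49 mm with its upper surface at z = 684 mm. It stands on four 48×48 mm square legs, each inset 39 mm from the nearest pair of top edges, running from the floor to the underside of the top.

B is an open storage box with external size 471×233×106 mm and wall thickness 22 mm (the base is also 22 mm thick). The base covers the whole footprint; the four walls stand on the base, with the y-facing walls full-width and the x-facing walls fitting between their inner faces.

C is a four-legged stool. The seat is a 278×303×23 mm slab whose top surface is at z = 418 mm; four round legs, each 48 mm in diameter, run from the floor (z = 0) to the underside of the seat, each leg's axis is inset half a diameter from the nearest pair of seat edges (so the leg's bounding box is flush with the corner).

The open box is on top of the table. Three stools sit around the table at the −y, −x, +x sides.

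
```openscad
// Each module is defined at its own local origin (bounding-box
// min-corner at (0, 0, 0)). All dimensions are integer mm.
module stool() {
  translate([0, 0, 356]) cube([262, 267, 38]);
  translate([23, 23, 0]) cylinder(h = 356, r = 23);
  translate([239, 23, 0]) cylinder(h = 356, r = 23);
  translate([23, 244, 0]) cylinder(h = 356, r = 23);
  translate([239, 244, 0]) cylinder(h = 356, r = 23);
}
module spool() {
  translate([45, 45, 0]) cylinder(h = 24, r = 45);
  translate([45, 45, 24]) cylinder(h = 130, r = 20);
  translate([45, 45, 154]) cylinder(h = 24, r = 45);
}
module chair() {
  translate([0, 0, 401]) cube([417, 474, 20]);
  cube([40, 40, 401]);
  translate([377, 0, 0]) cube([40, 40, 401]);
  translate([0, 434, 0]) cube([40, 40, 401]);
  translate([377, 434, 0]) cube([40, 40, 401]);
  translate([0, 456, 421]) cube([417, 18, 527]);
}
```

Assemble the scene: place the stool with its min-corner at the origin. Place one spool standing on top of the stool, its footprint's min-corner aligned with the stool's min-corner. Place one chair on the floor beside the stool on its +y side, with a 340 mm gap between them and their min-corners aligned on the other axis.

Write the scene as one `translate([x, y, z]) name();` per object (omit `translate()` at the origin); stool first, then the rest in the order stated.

stool();
translate([0, 0, 394]) spool();
translate([0, 607, 0]) chair();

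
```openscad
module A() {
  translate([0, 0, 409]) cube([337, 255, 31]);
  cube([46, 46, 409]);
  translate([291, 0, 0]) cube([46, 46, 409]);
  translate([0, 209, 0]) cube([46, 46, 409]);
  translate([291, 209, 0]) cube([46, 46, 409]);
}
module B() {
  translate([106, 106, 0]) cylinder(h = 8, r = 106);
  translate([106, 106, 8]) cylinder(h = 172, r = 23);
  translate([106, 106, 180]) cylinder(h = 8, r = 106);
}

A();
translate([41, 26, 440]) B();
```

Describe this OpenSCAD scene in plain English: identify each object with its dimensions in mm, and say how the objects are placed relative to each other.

A is a simple wooden stool: a rectangular seat 337 mm (x) by 255 mm (y), 31 mm thick, top face at z = 440 mm, on four square legs, each 46×46 mm in cross-section. The legs rest on z = 0, each flush with a corner of the seat.

B is a spool: two coaxial disc flanges of radius 106 mm and thickness 8 mm, joined by a core cylinder of radius 23 mm and height 172 mm. The lower flange rests on z = 0 and the three cylinders share a vertical axis.

The spool is on top of the stool.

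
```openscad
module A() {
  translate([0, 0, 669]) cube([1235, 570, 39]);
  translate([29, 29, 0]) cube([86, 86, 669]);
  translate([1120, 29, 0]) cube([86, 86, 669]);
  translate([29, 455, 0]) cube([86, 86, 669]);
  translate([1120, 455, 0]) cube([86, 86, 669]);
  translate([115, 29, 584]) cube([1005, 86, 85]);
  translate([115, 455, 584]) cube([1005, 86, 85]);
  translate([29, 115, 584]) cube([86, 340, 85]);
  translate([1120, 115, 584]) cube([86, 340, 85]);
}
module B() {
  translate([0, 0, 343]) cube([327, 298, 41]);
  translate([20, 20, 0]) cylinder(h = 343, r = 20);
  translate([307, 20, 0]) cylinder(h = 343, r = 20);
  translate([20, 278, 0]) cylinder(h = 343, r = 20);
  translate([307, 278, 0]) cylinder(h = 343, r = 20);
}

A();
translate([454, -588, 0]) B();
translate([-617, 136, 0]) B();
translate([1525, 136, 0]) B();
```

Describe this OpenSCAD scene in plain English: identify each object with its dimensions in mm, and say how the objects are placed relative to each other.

A is a table with a 1235×570 mm rectangular top, 39 mm thick, top surface at z = 708 mm, supported by four 86×86 mm square legs, each inset 29 mm from the nearest pair of top edges, running from the floor. Four apron rails, 86 mm thick and 85 mm tall, run between adjacent legs with their top edges flush with the underside of the top and their outer faces flush with the legs' outer faces.

B is a four-legged stool. The seat is a 327×298×41 mm slab whose top surface is at z = 384 mm; four round legs, each 40 mm in diameter, run from the floor (z = 0) to the underside of the seat, each leg's axis is inset half a diameter from the nearest pair of seat edges (so the leg's bounding box is flush with the corner).

Three stools sit around the table at the −y, −x, +x sides.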